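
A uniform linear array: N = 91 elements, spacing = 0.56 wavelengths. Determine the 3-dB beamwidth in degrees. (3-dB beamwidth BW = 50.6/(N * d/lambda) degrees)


BW = 50.6 / (91 * 0.56) = 50.6 / 50.96 = 0.99

0.99 deg


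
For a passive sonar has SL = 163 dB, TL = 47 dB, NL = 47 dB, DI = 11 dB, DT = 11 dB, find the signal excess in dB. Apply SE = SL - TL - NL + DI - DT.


SE = SL - TL - NL + DI - DT = 163 - 47 - 47 + 11 - 11 = 69

69 dB


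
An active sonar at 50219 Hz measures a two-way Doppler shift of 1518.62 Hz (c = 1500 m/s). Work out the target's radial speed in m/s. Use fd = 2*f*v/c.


From fd = 2*f*v/c, v = c*fd/(2*f) = 1500 * 1518.62 / (2*50219) = 22.68

22.68 m/s


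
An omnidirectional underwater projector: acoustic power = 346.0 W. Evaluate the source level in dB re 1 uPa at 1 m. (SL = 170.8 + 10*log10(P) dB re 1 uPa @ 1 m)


196.19 dB


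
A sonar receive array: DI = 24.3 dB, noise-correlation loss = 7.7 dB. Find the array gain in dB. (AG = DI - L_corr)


AG = DI - L_corr = 24.3 - 7.7 = 16.6

16.6 dB


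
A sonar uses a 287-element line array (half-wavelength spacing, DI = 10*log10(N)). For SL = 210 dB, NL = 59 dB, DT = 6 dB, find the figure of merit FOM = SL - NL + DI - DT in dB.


169.58 dB


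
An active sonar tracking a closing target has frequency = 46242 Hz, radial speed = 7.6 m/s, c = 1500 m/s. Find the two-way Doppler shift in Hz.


468.59 Hz


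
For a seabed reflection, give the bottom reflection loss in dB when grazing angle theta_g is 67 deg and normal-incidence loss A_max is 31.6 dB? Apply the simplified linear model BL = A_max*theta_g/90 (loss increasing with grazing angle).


BL = A_max * theta_g / 90 = 31.6 * 67 / 90 = 23.52

23.52 dB


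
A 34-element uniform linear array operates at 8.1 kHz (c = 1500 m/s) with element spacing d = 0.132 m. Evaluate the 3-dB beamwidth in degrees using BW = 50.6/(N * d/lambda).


Step 1: lambda = 1500/8100 = 0.18519 m
Step 2: d/lambda = 0.132/0.18519 = 0.7128
Step 3: BW = 50.6/(N * d/lambda) = 50.6/(34 * 0.7128) = 2.09

2.09 deg


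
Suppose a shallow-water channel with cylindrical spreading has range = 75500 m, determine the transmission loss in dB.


TL = 10*log10(75500) = 48.78

48.78 dB


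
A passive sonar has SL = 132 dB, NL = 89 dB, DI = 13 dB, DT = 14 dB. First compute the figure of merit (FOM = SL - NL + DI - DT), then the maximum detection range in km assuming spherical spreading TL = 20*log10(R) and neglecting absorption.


Step 1: FOM = SL - NL + DI - DT = 132 - 89 + 13 - 14 = 42 dB
Step 2: at max range FOM = TL = 20*log10(R), so R = 10^(42/20) = 125.89 m = 0.13 km

0.13 km


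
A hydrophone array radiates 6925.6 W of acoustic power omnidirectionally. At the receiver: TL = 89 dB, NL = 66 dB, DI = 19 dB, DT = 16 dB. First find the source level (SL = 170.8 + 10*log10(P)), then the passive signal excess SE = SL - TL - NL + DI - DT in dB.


Step 1: SL = 170.8 + 10*log10(6925.6) = 209.2 dB
Step 2: SE = SL - TL - NL + DI - DT = 209.2 - 89 - 66 + 19 - 16 = 57.2

57.2 dB


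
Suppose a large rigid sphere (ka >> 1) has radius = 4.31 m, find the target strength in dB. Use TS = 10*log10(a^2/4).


6.67 dB


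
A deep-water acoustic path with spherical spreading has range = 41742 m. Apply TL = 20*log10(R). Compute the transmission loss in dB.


92.41 dB


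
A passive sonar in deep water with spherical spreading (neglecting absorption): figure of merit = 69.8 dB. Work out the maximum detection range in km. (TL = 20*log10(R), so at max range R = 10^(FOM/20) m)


At max range FOM = TL, so 20*log10(R) = 69.8
R = 10^(69.8/20) = 3090.3 m = 3.09 km

3.09 km


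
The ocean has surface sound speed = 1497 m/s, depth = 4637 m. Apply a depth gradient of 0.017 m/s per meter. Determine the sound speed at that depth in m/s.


c = 1497 + 0.017 * 4637 = 1575.829

1575.829 m/s


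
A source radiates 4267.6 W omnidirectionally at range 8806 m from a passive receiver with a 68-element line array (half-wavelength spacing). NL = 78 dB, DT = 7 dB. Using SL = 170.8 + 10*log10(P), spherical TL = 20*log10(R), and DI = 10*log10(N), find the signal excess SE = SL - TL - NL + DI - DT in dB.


Step 1: SL = 170.8 + 10*log10(4267.6) = 207.1 dB
Step 2: TL = 20*log10(8806) = 78.9 dB
Step 3: DI = 10*log10(68) = 18.33 dB
Step 4: SE = SL - TL - NL + DI - DT = 207.1 - 78.9 - 78 + 18.33 - 7 = 61.53

61.53 dB


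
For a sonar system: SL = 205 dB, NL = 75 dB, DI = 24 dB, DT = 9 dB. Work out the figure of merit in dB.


FOM = SL - NL + DI - DT = 205 - 75 + 24 - 9 = 145

145 dB


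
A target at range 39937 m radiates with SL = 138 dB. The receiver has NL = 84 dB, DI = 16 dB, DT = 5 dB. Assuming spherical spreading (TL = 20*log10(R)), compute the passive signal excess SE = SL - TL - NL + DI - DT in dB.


Step 1: TL = 20*log10(39937) = 92.03 dB
Step 2: SE = 138 - 92.03 - 84 + 16 - 5 = -27.03

-27.03 dB


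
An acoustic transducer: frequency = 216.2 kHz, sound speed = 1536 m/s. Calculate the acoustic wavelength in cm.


0.71 cm


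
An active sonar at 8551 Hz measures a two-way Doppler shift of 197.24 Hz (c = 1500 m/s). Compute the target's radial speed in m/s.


From fd = 2*f*v/c, v = c*fd/(2*f) = 1500 * 197.24 / (2*8551) = 17.3

17.3 m/s


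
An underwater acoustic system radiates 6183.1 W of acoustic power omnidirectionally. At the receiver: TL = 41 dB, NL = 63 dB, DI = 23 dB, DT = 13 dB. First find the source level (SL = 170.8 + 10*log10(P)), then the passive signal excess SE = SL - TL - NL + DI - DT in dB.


Step 1: SL = 170.8 + 10*log10(6183.1) = 208.71 dB
Step 2: SE = SL - TL - NL + DI - DT = 208.71 - 41 - 63 + 23 - 13 = 114.71

114.71 dB


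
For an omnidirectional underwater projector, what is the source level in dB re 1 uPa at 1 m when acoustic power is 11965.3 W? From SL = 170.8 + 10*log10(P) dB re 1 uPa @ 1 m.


211.58 dB


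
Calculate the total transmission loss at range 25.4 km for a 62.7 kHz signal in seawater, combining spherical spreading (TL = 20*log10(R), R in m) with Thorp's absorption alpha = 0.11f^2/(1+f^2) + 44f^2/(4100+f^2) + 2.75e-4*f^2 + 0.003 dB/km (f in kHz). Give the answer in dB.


Step 1 (Thorp): alpha = 0.11*3931.29/(1+3931.29) + 44*3931.29/(4100+3931.29) + 2.75e-4*3931.29 + 0.003 = 22.7319 dB/km
Step 2: TL_spread = 20*log10(25400) = 88.1 dB
Step 3: TL_abs = alpha*R = 22.7319 * 25.4 = 577.39 dB
Step 4: TL_total = 88.1 + 577.39 = 665.49

665.49 dB


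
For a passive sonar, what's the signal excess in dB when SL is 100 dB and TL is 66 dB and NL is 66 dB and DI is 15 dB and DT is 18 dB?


SE = SL - TL - NL + DI - DT = 100 - 66 - 66 + 15 - 18 = -35

-35 dB


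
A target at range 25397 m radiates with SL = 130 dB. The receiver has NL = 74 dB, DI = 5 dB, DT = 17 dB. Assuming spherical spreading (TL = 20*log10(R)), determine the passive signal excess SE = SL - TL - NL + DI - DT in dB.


-44.1 dB


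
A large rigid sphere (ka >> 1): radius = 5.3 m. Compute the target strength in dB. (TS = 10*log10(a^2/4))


TS = 10*log10(5.3^2 / 4) = 10*log10(7.0225) = 8.46

8.46 dB


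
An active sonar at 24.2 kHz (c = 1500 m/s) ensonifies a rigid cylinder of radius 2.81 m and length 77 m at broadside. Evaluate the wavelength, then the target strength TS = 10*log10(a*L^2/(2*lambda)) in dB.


Step 1: lambda = c/f = 1500/24200 = 0.06198 m
Step 2: TS = 10*log10(a*L^2/(2*lambda)) = 10*log10(2.81*77^2/(2*0.06198)) = 51.28

51.28 dB


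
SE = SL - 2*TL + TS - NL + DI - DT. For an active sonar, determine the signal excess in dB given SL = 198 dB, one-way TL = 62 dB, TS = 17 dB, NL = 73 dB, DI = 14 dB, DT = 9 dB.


SE = SL - 2*TL + TS - NL + DI - DT = 198 - 2*62 + (17) - 73 + 14 - 9 = 23

23 dB


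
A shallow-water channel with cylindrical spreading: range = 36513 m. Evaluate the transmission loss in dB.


TL = 10*log10(36513) = 45.62

45.62 dB


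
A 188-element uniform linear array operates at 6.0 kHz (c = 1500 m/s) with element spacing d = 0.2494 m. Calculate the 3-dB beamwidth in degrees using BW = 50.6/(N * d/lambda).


Step 1: lambda = 1500/6000 = 0.25 m
Step 2: d/lambda = 0.2494/0.25 = 0.9976
Step 3: BW = 50.6/(N * d/lambda) = 50.6/(188 * 0.9976) = 0.27

0.27 deg


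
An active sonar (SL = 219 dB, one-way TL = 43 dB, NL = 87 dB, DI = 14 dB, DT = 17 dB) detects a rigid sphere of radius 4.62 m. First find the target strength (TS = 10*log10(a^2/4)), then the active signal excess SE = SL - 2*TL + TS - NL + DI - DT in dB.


Step 1: TS = 10*log10(4.62^2/4) = 7.27 dB
Step 2: SE = SL - 2*TL + TS - NL + DI - DT = 219 - 2*43 + (7.27) - 87 + 14 - 17 = 50.27

50.27 dB


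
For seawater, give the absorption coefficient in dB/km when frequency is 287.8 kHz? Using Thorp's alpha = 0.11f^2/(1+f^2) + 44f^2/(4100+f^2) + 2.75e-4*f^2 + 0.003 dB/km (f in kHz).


f^2 = 82828.84
alpha = 0.11*82828.84/(1+82828.84) + 44*82828.84/(4100+82828.84) + 2.75e-4*82828.84 + 0.003 = 64.816

64.816 dB/km


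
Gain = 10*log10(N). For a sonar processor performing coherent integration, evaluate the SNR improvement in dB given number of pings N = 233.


Gain = 10*log10(233) = 23.67

23.67 dB


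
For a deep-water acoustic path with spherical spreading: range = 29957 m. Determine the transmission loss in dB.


TL = 20*log10(29957) = 89.53

89.53 dB


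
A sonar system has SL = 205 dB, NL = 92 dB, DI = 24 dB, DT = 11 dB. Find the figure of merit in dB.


FOM = SL - NL + DI - DT = 205 - 92 + 24 - 11 = 126

126 dB


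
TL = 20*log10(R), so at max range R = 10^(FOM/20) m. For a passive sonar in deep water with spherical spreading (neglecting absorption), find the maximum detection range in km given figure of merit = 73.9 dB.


At max range FOM = TL, so 20*log10(R) = 73.9
R = 10^(73.9/20) = 4954.5 m = 4.95 km

4.95 km


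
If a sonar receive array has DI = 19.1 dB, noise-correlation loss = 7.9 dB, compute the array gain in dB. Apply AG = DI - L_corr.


AG = DI - L_corr = 19.1 - 7.9 = 11.2

11.2 dB


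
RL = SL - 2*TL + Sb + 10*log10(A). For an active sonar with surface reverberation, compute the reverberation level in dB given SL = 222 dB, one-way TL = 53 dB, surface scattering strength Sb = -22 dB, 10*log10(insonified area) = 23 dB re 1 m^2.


117 dB


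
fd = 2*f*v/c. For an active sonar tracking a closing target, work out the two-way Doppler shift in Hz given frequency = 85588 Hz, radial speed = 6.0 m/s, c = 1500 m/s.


fd = 2*f*v/c = 2 * 85588 * 6.0 / 1500 = 684.7

684.7 Hz


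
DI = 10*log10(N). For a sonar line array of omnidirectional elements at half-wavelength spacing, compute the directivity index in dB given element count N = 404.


DI = 10*log10(404) = 26.06

26.06 dB


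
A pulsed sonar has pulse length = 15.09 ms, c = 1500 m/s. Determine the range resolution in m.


11.3175 m


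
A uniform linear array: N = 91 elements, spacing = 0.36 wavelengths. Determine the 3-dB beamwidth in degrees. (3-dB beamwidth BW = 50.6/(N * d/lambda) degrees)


BW = 50.6 / (91 * 0.36) = 50.6 / 32.76 = 1.54

1.54 deg


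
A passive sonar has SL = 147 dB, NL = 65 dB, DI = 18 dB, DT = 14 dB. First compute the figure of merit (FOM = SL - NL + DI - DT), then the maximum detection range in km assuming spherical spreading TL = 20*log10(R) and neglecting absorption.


Step 1: FOM = SL - NL + DI - DT = 147 - 65 + 18 - 14 = 86 dB
Step 2: at max range FOM = TL = 20*log10(R), so R = 10^(86/20) = 19952.62 m = 19.95 km

19.95 km


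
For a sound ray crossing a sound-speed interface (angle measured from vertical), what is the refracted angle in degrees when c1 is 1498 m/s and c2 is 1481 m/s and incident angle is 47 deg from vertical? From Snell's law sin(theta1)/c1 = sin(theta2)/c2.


sin(theta2) = (c2/c1)*sin(theta1) = (1481/1498)*sin(47 deg) = 0.72305
theta2 = arcsin(0.72305) = 46.31

46.31 deg


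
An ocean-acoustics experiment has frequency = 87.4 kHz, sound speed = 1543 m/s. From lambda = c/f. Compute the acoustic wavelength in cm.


1.77 cm


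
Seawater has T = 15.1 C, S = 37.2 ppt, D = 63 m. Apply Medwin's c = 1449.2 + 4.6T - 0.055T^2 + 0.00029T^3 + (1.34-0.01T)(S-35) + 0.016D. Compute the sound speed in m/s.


c = 1449.2 + 4.6*15.1 - 0.055*15.1^2 + 0.00029*15.1^3 + (1.34 - 0.01*15.1)*(37.2 - 35) + 0.016*63 = 1510.74

1510.74 m/s


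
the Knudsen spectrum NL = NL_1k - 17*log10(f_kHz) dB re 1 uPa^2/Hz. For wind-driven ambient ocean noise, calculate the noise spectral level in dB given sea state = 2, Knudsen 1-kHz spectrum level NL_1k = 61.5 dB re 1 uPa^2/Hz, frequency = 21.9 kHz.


38.71 dB


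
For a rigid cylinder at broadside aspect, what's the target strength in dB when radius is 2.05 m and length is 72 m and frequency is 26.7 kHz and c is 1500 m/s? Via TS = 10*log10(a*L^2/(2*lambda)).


49.76 dB


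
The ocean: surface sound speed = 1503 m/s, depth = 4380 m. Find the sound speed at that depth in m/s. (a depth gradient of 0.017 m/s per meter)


1577.46 m/s


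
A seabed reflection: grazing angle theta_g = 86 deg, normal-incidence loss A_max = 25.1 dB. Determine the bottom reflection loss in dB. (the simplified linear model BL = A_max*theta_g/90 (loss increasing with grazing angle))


23.98 dB


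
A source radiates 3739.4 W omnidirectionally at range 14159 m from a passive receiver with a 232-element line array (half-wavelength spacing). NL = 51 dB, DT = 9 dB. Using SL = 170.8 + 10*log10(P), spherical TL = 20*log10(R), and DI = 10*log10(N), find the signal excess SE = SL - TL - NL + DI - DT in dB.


Step 1: SL = 170.8 + 10*log10(3739.4) = 206.53 dB
Step 2: TL = 20*log10(14159) = 83.02 dB
Step 3: DI = 10*log10(232) = 23.65 dB
Step 4: SE = SL - TL - NL + DI - DT = 206.53 - 83.02 - 51 + 23.65 - 9 = 87.16

87.16 dB


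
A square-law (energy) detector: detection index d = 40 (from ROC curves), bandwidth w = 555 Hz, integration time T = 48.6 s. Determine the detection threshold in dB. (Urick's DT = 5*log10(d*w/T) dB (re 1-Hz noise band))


DT = 5*log10(d*w/T) = 5*log10(40 * 555 / 48.6) = 5*log10(456.79) = 13.3

13.3 dB


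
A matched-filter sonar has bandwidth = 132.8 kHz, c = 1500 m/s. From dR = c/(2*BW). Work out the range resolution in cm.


0.56 cm


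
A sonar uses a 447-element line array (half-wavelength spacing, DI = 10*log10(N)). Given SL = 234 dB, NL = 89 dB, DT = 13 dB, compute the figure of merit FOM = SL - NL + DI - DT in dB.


158.5 dB


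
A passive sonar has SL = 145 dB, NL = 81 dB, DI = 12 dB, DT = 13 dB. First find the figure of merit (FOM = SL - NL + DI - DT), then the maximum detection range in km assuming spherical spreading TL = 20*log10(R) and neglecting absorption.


Step 1: FOM = SL - NL + DI - DT = 145 - 81 + 12 - 13 = 63 dB
Step 2: at max range FOM = TL = 20*log10(R), so R = 10^(63/20) = 1412.54 m = 1.41 km

1.41 km


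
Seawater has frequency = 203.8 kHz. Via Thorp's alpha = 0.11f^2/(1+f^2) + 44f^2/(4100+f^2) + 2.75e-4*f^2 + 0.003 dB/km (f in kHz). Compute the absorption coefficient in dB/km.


f^2 = 41534.44
alpha = 0.11*41534.44/(1+41534.44) + 44*41534.44/(4100+41534.44) + 2.75e-4*41534.44 + 0.003 = 51.582

51.582 dB/km


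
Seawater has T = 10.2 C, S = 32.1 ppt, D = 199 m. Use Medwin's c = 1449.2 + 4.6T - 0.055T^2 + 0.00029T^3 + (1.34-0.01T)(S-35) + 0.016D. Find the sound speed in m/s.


c = 1449.2 + 4.6*10.2 - 0.055*10.2^2 + 0.00029*10.2^3 + (1.34 - 0.01*10.2)*(32.1 - 35) + 0.016*199 = 1490.3

1490.3 m/s


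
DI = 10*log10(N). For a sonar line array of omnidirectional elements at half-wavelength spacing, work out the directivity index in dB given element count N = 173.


DI = 10*log10(173) = 22.38

22.38 dB


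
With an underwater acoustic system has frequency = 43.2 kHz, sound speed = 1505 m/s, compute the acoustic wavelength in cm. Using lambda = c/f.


3.48 cm


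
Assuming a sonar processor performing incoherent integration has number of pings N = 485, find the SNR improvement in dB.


13.43 dB


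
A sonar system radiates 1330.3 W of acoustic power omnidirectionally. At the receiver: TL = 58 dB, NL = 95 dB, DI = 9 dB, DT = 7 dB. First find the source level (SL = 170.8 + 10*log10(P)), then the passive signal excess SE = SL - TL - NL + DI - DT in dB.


Step 1: SL = 170.8 + 10*log10(1330.3) = 202.04 dB
Step 2: SE = SL - TL - NL + DI - DT = 202.04 - 58 - 95 + 9 - 7 = 51.04

51.04 dB


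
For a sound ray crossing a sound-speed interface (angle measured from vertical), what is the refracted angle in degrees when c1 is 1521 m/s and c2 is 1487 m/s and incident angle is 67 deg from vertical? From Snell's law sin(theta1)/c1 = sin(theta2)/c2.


sin(theta2) = (c2/c1)*sin(theta1) = (1487/1521)*sin(67 deg) = 0.89993
theta2 = arcsin(0.89993) = 64.15

64.15 deg


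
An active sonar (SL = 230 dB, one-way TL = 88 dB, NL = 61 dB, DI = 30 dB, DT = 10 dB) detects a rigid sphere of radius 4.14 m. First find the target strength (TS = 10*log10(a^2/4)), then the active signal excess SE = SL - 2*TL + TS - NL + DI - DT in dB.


Step 1: TS = 10*log10(4.14^2/4) = 6.32 dB
Step 2: SE = SL - 2*TL + TS - NL + DI - DT = 230 - 2*88 + (6.32) - 61 + 30 - 10 = 19.32

19.32 dB


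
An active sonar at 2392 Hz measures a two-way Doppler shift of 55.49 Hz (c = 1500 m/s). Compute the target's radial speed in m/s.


From fd = 2*f*v/c, v = c*fd/(2*f) = 1500 * 55.49 / (2*2392) = 17.4

17.4 m/s


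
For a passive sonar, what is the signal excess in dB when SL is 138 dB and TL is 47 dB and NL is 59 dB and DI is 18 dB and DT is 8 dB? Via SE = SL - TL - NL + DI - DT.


42 dB


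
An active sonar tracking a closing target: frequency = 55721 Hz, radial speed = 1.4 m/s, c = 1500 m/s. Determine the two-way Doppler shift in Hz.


104.01 Hz


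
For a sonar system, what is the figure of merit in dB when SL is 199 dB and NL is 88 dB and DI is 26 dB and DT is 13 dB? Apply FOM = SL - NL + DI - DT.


FOM = SL - NL + DI - DT = 199 - 88 + 26 - 13 = 124

124 dB


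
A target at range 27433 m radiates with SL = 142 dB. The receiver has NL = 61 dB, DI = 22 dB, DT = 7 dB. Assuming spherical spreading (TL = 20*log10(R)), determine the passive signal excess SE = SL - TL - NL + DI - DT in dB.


Step 1: TL = 20*log10(27433) = 88.77 dB
Step 2: SE = 142 - 88.77 - 61 + 22 - 7 = 7.23

7.23 dB


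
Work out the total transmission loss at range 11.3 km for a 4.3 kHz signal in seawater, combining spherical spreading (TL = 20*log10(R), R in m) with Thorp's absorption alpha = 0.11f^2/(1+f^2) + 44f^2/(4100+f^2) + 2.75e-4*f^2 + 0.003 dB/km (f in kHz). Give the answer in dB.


Step 1 (Thorp): alpha = 0.11*18.49/(1+18.49) + 44*18.49/(4100+18.49) + 2.75e-4*18.49 + 0.003 = 0.31 dB/km
Step 2: TL_spread = 20*log10(11300) = 81.06 dB
Step 3: TL_abs = alpha*R = 0.31 * 11.3 = 3.5 dB
Step 4: TL_total = 81.06 + 3.5 = 84.56

84.56 dB


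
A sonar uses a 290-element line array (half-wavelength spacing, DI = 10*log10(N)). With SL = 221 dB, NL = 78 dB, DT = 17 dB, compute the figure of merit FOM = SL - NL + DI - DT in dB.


Step 1: DI = 10*log10(290) = 24.62 dB
Step 2: FOM = SL - NL + DI - DT = 221 - 78 + 24.62 - 17 = 150.62

150.62 dB


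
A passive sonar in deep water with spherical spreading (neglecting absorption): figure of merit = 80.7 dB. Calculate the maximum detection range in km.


At max range FOM = TL, so 20*log10(R) = 80.7
R = 10^(80.7/20) = 10839.27 m = 10.84 km

10.84 km


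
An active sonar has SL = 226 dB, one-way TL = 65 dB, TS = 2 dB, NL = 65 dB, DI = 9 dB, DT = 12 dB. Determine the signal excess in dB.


SE = SL - 2*TL + TS - NL + DI - DT = 226 - 2*65 + (2) - 65 + 9 - 12 = 30

30 dB


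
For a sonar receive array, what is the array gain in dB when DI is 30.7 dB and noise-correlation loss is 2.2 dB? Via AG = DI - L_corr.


AG = DI - L_corr = 30.7 - 2.2 = 28.5

28.5 dB


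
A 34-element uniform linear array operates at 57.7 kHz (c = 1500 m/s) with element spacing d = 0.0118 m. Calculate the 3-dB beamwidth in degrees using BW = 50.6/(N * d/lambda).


Step 1: lambda = 1500/57700 = 0.026 m
Step 2: d/lambda = 0.0118/0.026 = 0.4538
Step 3: BW = 50.6/(N * d/lambda) = 50.6/(34 * 0.4538) = 3.28

3.28 deg


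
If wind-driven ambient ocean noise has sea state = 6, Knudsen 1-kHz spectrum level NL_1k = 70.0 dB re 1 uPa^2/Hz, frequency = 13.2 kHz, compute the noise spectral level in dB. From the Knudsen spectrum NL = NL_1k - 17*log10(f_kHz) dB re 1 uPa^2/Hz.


50.95 dB


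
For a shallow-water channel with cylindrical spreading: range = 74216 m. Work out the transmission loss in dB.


TL = 10*log10(74216) = 48.7

48.7 dB


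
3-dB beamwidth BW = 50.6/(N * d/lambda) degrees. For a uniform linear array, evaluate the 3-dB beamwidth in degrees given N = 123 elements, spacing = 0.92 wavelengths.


0.45 deg


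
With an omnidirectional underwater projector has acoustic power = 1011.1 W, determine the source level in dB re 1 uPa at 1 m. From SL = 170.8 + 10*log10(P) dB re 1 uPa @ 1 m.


200.85 dB


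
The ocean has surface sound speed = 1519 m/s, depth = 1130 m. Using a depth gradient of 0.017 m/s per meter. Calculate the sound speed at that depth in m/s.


c = 1519 + 0.017 * 1130 = 1538.21

1538.21 m/s


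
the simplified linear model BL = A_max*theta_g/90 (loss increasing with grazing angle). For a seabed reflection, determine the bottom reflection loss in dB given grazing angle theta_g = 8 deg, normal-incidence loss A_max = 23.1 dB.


BL = A_max * theta_g / 90 = 23.1 * 8 / 90 = 2.05

2.05 dB


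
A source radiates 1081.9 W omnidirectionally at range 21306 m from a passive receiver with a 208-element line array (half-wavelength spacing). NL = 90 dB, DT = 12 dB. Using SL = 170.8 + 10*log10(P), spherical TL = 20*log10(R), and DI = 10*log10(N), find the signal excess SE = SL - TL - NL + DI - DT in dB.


Step 1: SL = 170.8 + 10*log10(1081.9) = 201.14 dB
Step 2: TL = 20*log10(21306) = 86.57 dB
Step 3: DI = 10*log10(208) = 23.18 dB
Step 4: SE = SL - TL - NL + DI - DT = 201.14 - 86.57 - 90 + 23.18 - 12 = 35.75

35.75 dB


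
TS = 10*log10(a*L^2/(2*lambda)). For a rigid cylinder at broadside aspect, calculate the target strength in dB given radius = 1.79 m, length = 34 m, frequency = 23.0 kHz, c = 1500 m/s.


lambda = 1500/23000 = 0.06522 m
TS = 10*log10(1.79*34^2/(2*0.06522)) = 42.0

42.0 dB


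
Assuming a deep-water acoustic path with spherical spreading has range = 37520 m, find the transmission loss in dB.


TL = 20*log10(37520) = 91.49

91.49 dB


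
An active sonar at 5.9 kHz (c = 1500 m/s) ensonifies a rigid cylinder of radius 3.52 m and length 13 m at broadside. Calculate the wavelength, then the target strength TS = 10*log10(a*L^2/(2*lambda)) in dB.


Step 1: lambda = c/f = 1500/5900 = 0.25424 m
Step 2: TS = 10*log10(a*L^2/(2*lambda)) = 10*log10(3.52*13^2/(2*0.25424)) = 30.68

30.68 dB


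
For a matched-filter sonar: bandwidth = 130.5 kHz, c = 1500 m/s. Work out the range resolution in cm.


dR = c/(2*BW) = 1500 / (2 * 130.5e3) = 0.0057 m = 0.57 cm

0.57 cm


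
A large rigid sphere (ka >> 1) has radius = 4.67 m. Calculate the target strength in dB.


TS = 10*log10(4.67^2 / 4) = 10*log10(5.452225) = 7.37

7.37 dB


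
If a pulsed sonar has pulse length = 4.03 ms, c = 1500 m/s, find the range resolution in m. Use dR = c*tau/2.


dR = c*tau/2 = 1500 * 4.03e-3 / 2 = 3.0225

3.0225 m


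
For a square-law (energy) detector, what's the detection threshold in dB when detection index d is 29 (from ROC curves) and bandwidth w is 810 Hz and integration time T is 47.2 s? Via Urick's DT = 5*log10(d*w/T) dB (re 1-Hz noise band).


DT = 5*log10(d*w/T) = 5*log10(29 * 810 / 47.2) = 5*log10(497.67) = 13.48

13.48 dB


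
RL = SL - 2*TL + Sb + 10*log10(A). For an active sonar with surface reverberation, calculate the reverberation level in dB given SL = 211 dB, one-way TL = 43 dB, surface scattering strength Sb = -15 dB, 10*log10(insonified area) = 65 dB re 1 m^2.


RL = SL - 2*TL + Sb + 10*log10(A) = 211 - 2*43 + (-15) + 65 = 175

175 dB


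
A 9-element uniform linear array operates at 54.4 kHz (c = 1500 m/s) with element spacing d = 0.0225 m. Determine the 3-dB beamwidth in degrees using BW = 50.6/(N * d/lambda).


Step 1: lambda = 1500/54400 = 0.02757 m
Step 2: d/lambda = 0.0225/0.02757 = 0.8161
Step 3: BW = 50.6/(N * d/lambda) = 50.6/(9 * 0.8161) = 6.89

6.89 deg


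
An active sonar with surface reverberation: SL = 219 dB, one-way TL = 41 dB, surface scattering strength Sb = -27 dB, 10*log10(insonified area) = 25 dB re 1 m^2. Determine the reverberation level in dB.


135 dB


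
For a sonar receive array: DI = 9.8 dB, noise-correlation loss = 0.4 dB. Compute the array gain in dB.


9.4 dB


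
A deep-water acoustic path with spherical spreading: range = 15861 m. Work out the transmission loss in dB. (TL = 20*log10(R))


TL = 20*log10(15861) = 84.01

84.01 dB


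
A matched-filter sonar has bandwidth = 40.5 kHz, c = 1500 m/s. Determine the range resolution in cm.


1.85 cm


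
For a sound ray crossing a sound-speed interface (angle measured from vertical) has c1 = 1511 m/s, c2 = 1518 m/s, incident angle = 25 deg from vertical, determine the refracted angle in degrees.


sin(theta2) = (c2/c1)*sin(theta1) = (1518/1511)*sin(25 deg) = 0.42458
theta2 = arcsin(0.42458) = 25.12

25.12 deg


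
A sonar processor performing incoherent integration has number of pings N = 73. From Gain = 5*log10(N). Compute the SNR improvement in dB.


9.32 dB


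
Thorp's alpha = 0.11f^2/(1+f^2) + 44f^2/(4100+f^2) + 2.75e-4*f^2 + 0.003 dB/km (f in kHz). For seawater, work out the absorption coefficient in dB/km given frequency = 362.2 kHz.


f^2 = 131188.84
alpha = 0.11*131188.84/(1+131188.84) + 44*131188.84/(4100+131188.84) + 2.75e-4*131188.84 + 0.003 = 78.856

78.856 dB/km


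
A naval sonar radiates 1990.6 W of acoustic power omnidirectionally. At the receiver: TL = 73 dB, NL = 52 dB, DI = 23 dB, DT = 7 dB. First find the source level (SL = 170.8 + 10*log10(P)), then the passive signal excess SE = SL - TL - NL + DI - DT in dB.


Step 1: SL = 170.8 + 10*log10(1990.6) = 203.79 dB
Step 2: SE = SL - TL - NL + DI - DT = 203.79 - 73 - 52 + 23 - 7 = 94.79

94.79 dB


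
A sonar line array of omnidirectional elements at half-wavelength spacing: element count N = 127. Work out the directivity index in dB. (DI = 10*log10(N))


21.04 dB


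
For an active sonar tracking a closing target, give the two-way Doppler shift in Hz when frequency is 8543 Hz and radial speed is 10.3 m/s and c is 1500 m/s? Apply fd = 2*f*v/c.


fd = 2*f*v/c = 2 * 8543 * 10.3 / 1500 = 117.32

117.32 Hz


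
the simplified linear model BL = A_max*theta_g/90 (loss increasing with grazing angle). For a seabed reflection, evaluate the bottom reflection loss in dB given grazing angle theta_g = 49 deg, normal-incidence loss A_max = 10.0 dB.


BL = A_max * theta_g / 90 = 10.0 * 49 / 90 = 5.44

5.44 dB


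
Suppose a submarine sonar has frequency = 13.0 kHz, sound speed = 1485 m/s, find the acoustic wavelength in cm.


lambda = c/f = 1485 / 13000 = 0.1142 m = 11.42 cm

11.42 cm


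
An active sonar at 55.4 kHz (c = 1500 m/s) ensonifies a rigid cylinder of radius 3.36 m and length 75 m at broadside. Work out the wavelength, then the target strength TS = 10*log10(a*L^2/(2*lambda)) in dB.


Step 1: lambda = c/f = 1500/55400 = 0.02708 m
Step 2: TS = 10*log10(a*L^2/(2*lambda)) = 10*log10(3.36*75^2/(2*0.02708)) = 55.43

55.43 dB


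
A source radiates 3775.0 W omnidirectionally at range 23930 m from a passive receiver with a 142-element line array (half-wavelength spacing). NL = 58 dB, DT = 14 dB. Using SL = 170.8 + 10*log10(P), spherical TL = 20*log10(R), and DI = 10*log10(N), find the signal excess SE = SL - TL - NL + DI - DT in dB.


68.51 dB


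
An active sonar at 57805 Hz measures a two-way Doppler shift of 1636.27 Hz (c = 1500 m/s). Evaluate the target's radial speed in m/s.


From fd = 2*f*v/c, v = c*fd/(2*f) = 1500 * 1636.27 / (2*57805) = 21.23

21.23 m/s


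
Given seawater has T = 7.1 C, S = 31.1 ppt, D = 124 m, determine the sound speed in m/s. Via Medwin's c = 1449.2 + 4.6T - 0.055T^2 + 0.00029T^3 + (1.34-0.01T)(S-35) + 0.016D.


c = 1449.2 + 4.6*7.1 - 0.055*7.1^2 + 0.00029*7.1^3 + (1.34 - 0.01*7.1)*(31.1 - 35) + 0.016*124 = 1476.23

1476.23 m/s


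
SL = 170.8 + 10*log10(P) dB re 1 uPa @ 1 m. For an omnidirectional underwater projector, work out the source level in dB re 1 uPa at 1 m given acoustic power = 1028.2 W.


SL = 170.8 + 10*log10(1028.2) = 170.8 + 30.12 = 200.92

200.92 dB


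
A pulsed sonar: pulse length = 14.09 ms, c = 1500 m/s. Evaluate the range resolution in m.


dR = c*tau/2 = 1500 * 14.09e-3 / 2 = 10.5675

10.5675 m


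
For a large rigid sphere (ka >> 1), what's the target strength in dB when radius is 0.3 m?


TS = 10*log10(0.3^2 / 4) = 10*log10(0.0225) = -16.48

-16.48 dB


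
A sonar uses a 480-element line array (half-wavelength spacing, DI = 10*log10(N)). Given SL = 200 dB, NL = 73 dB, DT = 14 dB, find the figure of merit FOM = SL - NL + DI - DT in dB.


Step 1: DI = 10*log10(480) = 26.81 dB
Step 2: FOM = SL - NL + DI - DT = 200 - 73 + 26.81 - 14 = 139.81

139.81 dB


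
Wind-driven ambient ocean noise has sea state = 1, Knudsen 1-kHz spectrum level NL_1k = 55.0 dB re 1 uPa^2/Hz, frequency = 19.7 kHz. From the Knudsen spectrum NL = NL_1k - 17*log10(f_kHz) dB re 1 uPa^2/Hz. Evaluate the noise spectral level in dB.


32.99 dB


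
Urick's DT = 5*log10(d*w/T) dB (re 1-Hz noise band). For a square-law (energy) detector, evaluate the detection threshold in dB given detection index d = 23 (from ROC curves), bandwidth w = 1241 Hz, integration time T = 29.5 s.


DT = 5*log10(d*w/T) = 5*log10(23 * 1241 / 29.5) = 5*log10(967.56) = 14.93

14.93 dB


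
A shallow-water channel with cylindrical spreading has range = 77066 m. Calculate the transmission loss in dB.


TL = 10*log10(77066) = 48.87

48.87 dB


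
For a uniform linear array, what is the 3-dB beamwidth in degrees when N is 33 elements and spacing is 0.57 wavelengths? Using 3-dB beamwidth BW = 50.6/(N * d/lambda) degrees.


BW = 50.6 / (33 * 0.57) = 50.6 / 18.81 = 2.69

2.69 deg


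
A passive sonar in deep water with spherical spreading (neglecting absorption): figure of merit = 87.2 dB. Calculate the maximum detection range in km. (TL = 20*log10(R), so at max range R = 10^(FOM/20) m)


At max range FOM = TL, so 20*log10(R) = 87.2
R = 10^(87.2/20) = 22908.68 m = 22.91 km

22.91 km


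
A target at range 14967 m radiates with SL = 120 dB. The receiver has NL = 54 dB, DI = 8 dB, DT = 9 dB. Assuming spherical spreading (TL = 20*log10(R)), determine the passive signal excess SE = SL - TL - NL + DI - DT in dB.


-18.5 dB


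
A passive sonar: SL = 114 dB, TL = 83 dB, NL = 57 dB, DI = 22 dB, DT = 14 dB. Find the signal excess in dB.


SE = SL - TL - NL + DI - DT = 114 - 83 - 57 + 22 - 14 = -18

-18 dB


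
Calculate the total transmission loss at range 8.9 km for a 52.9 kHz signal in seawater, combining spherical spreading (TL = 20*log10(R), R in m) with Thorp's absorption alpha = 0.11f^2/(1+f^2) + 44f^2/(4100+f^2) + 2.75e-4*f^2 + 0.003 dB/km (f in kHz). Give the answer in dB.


245.7 dB


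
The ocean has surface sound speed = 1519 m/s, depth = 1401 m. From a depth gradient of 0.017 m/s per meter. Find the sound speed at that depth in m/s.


c = 1519 + 0.017 * 1401 = 1542.817

1542.817 m/s


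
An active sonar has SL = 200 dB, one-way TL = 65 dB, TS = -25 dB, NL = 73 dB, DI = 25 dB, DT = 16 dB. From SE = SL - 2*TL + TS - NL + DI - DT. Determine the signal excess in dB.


-19 dB


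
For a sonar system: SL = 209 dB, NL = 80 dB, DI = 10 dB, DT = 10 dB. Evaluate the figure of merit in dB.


129 dB


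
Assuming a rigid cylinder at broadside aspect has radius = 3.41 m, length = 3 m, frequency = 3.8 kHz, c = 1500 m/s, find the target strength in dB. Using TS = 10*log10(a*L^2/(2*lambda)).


lambda = 1500/3800 = 0.39474 m
TS = 10*log10(3.41*3^2/(2*0.39474)) = 15.9

15.9 dB


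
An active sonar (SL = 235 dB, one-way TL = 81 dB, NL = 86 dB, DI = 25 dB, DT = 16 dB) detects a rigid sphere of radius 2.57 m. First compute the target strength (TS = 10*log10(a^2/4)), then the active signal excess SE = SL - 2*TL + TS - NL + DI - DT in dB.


Step 1: TS = 10*log10(2.57^2/4) = 2.18 dB
Step 2: SE = SL - 2*TL + TS - NL + DI - DT = 235 - 2*81 + (2.18) - 86 + 25 - 16 = -1.82

-1.82 dB


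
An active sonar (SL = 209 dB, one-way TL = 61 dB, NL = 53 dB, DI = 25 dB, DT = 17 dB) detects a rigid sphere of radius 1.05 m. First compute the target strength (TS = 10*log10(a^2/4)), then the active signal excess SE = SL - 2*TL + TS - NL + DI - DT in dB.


Step 1: TS = 10*log10(1.05^2/4) = -5.6 dB
Step 2: SE = SL - 2*TL + TS - NL + DI - DT = 209 - 2*61 + (-5.6) - 53 + 25 - 17 = 36.4

36.4 dB


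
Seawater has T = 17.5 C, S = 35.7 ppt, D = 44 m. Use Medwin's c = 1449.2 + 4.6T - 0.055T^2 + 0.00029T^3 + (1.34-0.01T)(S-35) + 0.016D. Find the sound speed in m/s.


1515.93 m/s


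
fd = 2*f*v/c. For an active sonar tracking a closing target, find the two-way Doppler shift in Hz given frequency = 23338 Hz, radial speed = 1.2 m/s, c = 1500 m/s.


37.34 Hz


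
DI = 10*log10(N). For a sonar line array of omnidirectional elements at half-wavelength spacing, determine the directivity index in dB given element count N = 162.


DI = 10*log10(162) = 22.1

22.1 dB


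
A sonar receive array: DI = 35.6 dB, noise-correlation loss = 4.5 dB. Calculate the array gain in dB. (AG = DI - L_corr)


31.1 dB


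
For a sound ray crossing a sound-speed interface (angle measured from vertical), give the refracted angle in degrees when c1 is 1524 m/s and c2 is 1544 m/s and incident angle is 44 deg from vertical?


sin(theta2) = (c2/c1)*sin(theta1) = (1544/1524)*sin(44 deg) = 0.70377
theta2 = arcsin(0.70377) = 44.73

44.73 deg


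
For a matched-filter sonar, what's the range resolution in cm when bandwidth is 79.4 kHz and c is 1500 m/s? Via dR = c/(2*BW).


dR = c/(2*BW) = 1500 / (2 * 79.4e3) = 0.0094 m = 0.94 cm

0.94 cm


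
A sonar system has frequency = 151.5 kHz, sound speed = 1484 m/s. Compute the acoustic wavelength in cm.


lambda = c/f = 1484 / 151500 = 0.0098 m = 0.98 cm

0.98 cm


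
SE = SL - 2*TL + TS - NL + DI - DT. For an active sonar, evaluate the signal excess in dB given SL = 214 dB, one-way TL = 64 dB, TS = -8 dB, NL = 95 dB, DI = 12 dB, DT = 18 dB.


SE = SL - 2*TL + TS - NL + DI - DT = 214 - 2*64 + (-8) - 95 + 12 - 18 = -23

-23 dB


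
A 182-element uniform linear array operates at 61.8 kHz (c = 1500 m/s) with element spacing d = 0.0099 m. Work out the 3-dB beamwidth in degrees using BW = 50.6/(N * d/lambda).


0.68 deg


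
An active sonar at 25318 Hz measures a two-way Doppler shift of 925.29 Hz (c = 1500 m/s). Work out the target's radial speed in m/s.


From fd = 2*f*v/c, v = c*fd/(2*f) = 1500 * 925.29 / (2*25318) = 27.41

27.41 m/s


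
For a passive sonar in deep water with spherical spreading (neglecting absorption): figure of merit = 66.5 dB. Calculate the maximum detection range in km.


2.11 km


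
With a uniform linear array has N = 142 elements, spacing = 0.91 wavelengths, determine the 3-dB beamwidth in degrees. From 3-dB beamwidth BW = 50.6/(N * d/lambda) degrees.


0.39 deg


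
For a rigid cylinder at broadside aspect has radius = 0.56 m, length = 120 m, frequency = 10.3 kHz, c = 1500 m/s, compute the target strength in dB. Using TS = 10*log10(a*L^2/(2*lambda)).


44.42 dB


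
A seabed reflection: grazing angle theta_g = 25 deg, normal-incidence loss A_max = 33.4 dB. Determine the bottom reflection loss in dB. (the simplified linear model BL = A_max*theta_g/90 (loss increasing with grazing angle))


9.28 dB


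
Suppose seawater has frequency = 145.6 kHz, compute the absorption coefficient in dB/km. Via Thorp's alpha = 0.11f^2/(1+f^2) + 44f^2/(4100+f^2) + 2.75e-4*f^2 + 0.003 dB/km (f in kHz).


f^2 = 21199.36
alpha = 0.11*21199.36/(1+21199.36) + 44*21199.36/(4100+21199.36) + 2.75e-4*21199.36 + 0.003 = 42.812

42.812 dB/km


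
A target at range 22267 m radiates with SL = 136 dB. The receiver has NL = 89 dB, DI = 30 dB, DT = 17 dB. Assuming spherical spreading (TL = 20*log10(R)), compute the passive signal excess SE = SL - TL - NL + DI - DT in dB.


Step 1: TL = 20*log10(22267) = 86.95 dB
Step 2: SE = 136 - 86.95 - 89 + 30 - 17 = -26.95

-26.95 dB


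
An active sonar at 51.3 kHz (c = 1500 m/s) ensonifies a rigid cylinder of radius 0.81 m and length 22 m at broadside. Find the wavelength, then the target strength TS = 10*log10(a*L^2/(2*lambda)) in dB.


Step 1: lambda = c/f = 1500/51300 = 0.02924 m
Step 2: TS = 10*log10(a*L^2/(2*lambda)) = 10*log10(0.81*22^2/(2*0.02924)) = 38.26

38.26 dB


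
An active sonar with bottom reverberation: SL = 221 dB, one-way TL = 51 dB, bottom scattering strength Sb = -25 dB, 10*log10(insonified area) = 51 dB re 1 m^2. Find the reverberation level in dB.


RL = SL - 2*TL + Sb + 10*log10(A) = 221 - 2*51 + (-25) + 51 = 145

145 dB


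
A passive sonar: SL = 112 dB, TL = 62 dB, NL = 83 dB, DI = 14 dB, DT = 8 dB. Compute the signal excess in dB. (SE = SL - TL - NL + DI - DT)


-27 dB


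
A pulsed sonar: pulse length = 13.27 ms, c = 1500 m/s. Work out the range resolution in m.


dR = c*tau/2 = 1500 * 13.27e-3 / 2 = 9.9525

9.9525 m


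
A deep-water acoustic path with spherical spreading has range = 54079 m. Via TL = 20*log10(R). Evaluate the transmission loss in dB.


TL = 20*log10(54079) = 94.66

94.66 dB


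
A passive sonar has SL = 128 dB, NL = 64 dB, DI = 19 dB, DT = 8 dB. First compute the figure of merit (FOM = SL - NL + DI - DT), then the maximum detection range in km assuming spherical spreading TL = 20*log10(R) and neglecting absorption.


Step 1: FOM = SL - NL + DI - DT = 128 - 64 + 19 - 8 = 75 dB
Step 2: at max range FOM = TL = 20*log10(R), so R = 10^(75/20) = 5623.41 m = 5.62 km

5.62 km


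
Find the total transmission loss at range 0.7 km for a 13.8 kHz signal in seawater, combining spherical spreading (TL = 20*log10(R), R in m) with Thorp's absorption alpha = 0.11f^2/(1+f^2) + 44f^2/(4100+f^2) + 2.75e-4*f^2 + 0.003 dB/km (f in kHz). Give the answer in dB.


Step 1 (Thorp): alpha = 0.11*190.44/(1+190.44) + 44*190.44/(4100+190.44) + 2.75e-4*190.44 + 0.003 = 2.1178 dB/km
Step 2: TL_spread = 20*log10(700) = 56.9 dB
Step 3: TL_abs = alpha*R = 2.1178 * 0.7 = 1.48 dB
Step 4: TL_total = 56.9 + 1.48 = 58.38

58.38 dB


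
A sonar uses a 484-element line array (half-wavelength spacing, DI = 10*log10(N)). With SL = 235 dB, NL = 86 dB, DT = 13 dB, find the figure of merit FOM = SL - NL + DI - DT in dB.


Step 1: DI = 10*log10(484) = 26.85 dB
Step 2: FOM = SL - NL + DI - DT = 235 - 86 + 26.85 - 13 = 162.85

162.85 dB


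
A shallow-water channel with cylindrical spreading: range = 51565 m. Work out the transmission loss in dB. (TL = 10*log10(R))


TL = 10*log10(51565) = 47.12

47.12 dB


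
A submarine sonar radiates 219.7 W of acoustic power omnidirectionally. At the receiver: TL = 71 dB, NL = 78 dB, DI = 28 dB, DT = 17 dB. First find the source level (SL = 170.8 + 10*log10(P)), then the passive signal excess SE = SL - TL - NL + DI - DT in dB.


Step 1: SL = 170.8 + 10*log10(219.7) = 194.22 dB
Step 2: SE = SL - TL - NL + DI - DT = 194.22 - 71 - 78 + 28 - 17 = 56.22

56.22 dB


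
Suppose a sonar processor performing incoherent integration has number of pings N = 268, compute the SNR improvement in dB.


Gain = 5*log10(268) = 12.14

12.14 dB


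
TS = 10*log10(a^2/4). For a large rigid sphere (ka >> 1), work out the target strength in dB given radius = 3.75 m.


5.46 dB


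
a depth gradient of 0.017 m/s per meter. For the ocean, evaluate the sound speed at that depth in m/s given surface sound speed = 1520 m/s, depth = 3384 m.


c = 1520 + 0.017 * 3384 = 1577.528

1577.528 m/s
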